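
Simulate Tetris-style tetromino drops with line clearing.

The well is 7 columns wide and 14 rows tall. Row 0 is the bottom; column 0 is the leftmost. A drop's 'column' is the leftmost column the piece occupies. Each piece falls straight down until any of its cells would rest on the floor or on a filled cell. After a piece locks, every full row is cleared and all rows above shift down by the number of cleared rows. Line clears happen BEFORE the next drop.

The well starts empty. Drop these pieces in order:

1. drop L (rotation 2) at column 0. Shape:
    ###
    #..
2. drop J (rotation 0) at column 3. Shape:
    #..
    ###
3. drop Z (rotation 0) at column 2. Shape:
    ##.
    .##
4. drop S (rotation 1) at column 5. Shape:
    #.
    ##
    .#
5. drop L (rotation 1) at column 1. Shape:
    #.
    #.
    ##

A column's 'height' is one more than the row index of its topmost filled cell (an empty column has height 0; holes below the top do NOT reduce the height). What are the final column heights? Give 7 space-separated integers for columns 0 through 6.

Drop 1: L rot2 at col 0 lands with bottom-row=0; cleared 0 line(s) (total 0); column heights now [2 2 2 0 0 0 0], max=2
Drop 2: J rot0 at col 3 lands with bottom-row=0; cleared 0 line(s) (total 0); column heights now [2 2 2 2 1 1 0], max=2
Drop 3: Z rot0 at col 2 lands with bottom-row=2; cleared 0 line(s) (total 0); column heights now [2 2 4 4 3 1 0], max=4
Drop 4: S rot1 at col 5 lands with bottom-row=0; cleared 0 line(s) (total 0); column heights now [2 2 4 4 3 3 2], max=4
Drop 5: L rot1 at col 1 lands with bottom-row=4; cleared 0 line(s) (total 0); column heights now [2 7 5 4 3 3 2], max=7

Answer: 2 7 5 4 3 3 2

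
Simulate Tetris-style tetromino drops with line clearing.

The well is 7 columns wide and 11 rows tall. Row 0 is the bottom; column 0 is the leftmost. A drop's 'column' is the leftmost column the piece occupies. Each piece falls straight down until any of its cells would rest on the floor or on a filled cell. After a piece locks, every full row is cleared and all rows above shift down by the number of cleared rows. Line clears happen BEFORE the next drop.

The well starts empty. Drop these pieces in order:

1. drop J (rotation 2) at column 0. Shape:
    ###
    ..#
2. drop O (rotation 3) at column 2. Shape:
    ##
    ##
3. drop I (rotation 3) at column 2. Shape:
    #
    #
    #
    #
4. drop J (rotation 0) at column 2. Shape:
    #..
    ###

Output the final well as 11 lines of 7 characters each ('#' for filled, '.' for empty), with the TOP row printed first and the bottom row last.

Drop 1: J rot2 at col 0 lands with bottom-row=0; cleared 0 line(s) (total 0); column heights now [2 2 2 0 0 0 0], max=2
Drop 2: O rot3 at col 2 lands with bottom-row=2; cleared 0 line(s) (total 0); column heights now [2 2 4 4 0 0 0], max=4
Drop 3: I rot3 at col 2 lands with bottom-row=4; cleared 0 line(s) (total 0); column heights now [2 2 8 4 0 0 0], max=8
Drop 4: J rot0 at col 2 lands with bottom-row=8; cleared 0 line(s) (total 0); column heights now [2 2 10 9 9 0 0], max=10

Answer: .......
..#....
..###..
..#....
..#....
..#....
..#....
..##...
..##...
###....
..#....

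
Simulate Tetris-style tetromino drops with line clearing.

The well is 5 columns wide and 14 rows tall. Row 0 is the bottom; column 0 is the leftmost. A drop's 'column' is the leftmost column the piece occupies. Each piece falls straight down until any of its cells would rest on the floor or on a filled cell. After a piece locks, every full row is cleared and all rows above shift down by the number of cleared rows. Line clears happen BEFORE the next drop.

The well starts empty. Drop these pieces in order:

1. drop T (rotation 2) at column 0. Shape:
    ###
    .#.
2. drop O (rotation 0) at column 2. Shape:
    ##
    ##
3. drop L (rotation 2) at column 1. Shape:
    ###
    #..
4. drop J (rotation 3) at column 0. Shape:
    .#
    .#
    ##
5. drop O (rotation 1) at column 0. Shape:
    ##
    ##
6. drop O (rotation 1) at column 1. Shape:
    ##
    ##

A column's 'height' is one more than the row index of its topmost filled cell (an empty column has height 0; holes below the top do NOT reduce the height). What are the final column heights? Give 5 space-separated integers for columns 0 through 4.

Drop 1: T rot2 at col 0 lands with bottom-row=0; cleared 0 line(s) (total 0); column heights now [2 2 2 0 0], max=2
Drop 2: O rot0 at col 2 lands with bottom-row=2; cleared 0 line(s) (total 0); column heights now [2 2 4 4 0], max=4
Drop 3: L rot2 at col 1 lands with bottom-row=3; cleared 0 line(s) (total 0); column heights now [2 5 5 5 0], max=5
Drop 4: J rot3 at col 0 lands with bottom-row=5; cleared 0 line(s) (total 0); column heights now [6 8 5 5 0], max=8
Drop 5: O rot1 at col 0 lands with bottom-row=8; cleared 0 line(s) (total 0); column heights now [10 10 5 5 0], max=10
Drop 6: O rot1 at col 1 lands with bottom-row=10; cleared 0 line(s) (total 0); column heights now [10 12 12 5 0], max=12

Answer: 10 12 12 5 0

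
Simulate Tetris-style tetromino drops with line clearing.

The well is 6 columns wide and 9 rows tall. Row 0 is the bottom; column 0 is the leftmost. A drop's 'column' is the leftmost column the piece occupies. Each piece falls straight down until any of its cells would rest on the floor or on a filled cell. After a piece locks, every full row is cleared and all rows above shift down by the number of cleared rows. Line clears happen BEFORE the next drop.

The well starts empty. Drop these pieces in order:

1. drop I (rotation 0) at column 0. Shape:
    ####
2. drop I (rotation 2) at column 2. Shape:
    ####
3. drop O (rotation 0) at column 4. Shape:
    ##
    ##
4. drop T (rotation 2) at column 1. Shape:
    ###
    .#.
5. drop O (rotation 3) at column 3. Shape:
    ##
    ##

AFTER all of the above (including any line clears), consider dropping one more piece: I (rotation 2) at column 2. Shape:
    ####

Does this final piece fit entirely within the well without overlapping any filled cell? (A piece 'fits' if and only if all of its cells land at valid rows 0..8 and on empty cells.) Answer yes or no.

Answer: yes

Derivation:
Drop 1: I rot0 at col 0 lands with bottom-row=0; cleared 0 line(s) (total 0); column heights now [1 1 1 1 0 0], max=1
Drop 2: I rot2 at col 2 lands with bottom-row=1; cleared 0 line(s) (total 0); column heights now [1 1 2 2 2 2], max=2
Drop 3: O rot0 at col 4 lands with bottom-row=2; cleared 0 line(s) (total 0); column heights now [1 1 2 2 4 4], max=4
Drop 4: T rot2 at col 1 lands with bottom-row=2; cleared 0 line(s) (total 0); column heights now [1 4 4 4 4 4], max=4
Drop 5: O rot3 at col 3 lands with bottom-row=4; cleared 0 line(s) (total 0); column heights now [1 4 4 6 6 4], max=6
Test piece I rot2 at col 2 (width 4): heights before test = [1 4 4 6 6 4]; fits = True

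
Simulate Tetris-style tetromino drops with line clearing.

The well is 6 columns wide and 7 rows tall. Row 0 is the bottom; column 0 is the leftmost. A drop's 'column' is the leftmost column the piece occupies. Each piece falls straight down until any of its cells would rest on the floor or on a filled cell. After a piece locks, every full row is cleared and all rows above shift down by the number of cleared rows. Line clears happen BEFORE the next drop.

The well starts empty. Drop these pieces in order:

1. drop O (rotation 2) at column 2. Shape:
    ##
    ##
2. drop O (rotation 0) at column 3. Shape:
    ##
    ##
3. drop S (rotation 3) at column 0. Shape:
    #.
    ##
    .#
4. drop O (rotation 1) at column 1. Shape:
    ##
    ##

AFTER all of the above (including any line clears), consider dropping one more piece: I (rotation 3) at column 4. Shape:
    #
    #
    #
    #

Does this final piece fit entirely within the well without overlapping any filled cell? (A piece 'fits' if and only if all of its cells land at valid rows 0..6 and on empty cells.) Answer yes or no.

Answer: no

Derivation:
Drop 1: O rot2 at col 2 lands with bottom-row=0; cleared 0 line(s) (total 0); column heights now [0 0 2 2 0 0], max=2
Drop 2: O rot0 at col 3 lands with bottom-row=2; cleared 0 line(s) (total 0); column heights now [0 0 2 4 4 0], max=4
Drop 3: S rot3 at col 0 lands with bottom-row=0; cleared 0 line(s) (total 0); column heights now [3 2 2 4 4 0], max=4
Drop 4: O rot1 at col 1 lands with bottom-row=2; cleared 0 line(s) (total 0); column heights now [3 4 4 4 4 0], max=4
Test piece I rot3 at col 4 (width 1): heights before test = [3 4 4 4 4 0]; fits = False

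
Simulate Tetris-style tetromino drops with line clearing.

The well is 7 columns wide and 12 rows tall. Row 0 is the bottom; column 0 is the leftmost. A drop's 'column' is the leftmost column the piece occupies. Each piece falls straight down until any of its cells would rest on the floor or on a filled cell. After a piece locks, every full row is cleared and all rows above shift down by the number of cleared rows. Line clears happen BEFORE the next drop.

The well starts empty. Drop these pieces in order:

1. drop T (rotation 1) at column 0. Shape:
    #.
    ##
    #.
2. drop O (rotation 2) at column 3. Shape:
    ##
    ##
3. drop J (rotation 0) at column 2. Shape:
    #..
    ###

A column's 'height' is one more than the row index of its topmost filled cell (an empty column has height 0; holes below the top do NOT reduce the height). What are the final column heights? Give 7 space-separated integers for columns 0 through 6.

Answer: 3 2 4 3 3 0 0

Derivation:
Drop 1: T rot1 at col 0 lands with bottom-row=0; cleared 0 line(s) (total 0); column heights now [3 2 0 0 0 0 0], max=3
Drop 2: O rot2 at col 3 lands with bottom-row=0; cleared 0 line(s) (total 0); column heights now [3 2 0 2 2 0 0], max=3
Drop 3: J rot0 at col 2 lands with bottom-row=2; cleared 0 line(s) (total 0); column heights now [3 2 4 3 3 0 0], max=4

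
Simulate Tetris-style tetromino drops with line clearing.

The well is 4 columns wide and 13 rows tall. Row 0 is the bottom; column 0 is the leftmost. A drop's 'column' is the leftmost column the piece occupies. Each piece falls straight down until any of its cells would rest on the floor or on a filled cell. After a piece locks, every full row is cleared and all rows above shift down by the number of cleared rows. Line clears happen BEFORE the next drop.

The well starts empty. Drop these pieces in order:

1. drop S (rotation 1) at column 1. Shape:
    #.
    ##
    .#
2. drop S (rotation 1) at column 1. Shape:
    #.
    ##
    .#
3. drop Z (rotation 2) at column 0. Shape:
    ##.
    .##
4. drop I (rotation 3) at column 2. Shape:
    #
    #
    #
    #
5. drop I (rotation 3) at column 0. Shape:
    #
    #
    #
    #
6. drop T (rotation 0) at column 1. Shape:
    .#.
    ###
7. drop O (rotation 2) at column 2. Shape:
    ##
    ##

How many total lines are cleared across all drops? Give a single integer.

Answer: 1

Derivation:
Drop 1: S rot1 at col 1 lands with bottom-row=0; cleared 0 line(s) (total 0); column heights now [0 3 2 0], max=3
Drop 2: S rot1 at col 1 lands with bottom-row=2; cleared 0 line(s) (total 0); column heights now [0 5 4 0], max=5
Drop 3: Z rot2 at col 0 lands with bottom-row=5; cleared 0 line(s) (total 0); column heights now [7 7 6 0], max=7
Drop 4: I rot3 at col 2 lands with bottom-row=6; cleared 0 line(s) (total 0); column heights now [7 7 10 0], max=10
Drop 5: I rot3 at col 0 lands with bottom-row=7; cleared 0 line(s) (total 0); column heights now [11 7 10 0], max=11
Drop 6: T rot0 at col 1 lands with bottom-row=10; cleared 1 line(s) (total 1); column heights now [10 7 11 0], max=11
Drop 7: O rot2 at col 2 lands with bottom-row=11; cleared 0 line(s) (total 1); column heights now [10 7 13 13], max=13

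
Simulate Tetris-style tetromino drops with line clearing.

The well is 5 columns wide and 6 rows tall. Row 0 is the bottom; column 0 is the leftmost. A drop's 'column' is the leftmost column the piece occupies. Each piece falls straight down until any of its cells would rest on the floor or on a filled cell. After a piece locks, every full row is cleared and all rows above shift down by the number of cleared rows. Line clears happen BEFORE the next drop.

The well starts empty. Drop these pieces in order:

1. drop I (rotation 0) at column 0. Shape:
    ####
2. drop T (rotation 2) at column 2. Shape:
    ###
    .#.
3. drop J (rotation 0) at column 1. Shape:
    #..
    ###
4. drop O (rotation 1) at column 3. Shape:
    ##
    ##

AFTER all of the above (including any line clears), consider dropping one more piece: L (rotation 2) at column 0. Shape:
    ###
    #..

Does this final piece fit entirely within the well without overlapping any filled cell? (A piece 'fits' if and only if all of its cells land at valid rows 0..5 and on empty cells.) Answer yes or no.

Drop 1: I rot0 at col 0 lands with bottom-row=0; cleared 0 line(s) (total 0); column heights now [1 1 1 1 0], max=1
Drop 2: T rot2 at col 2 lands with bottom-row=1; cleared 0 line(s) (total 0); column heights now [1 1 3 3 3], max=3
Drop 3: J rot0 at col 1 lands with bottom-row=3; cleared 0 line(s) (total 0); column heights now [1 5 4 4 3], max=5
Drop 4: O rot1 at col 3 lands with bottom-row=4; cleared 0 line(s) (total 0); column heights now [1 5 4 6 6], max=6
Test piece L rot2 at col 0 (width 3): heights before test = [1 5 4 6 6]; fits = True

Answer: yes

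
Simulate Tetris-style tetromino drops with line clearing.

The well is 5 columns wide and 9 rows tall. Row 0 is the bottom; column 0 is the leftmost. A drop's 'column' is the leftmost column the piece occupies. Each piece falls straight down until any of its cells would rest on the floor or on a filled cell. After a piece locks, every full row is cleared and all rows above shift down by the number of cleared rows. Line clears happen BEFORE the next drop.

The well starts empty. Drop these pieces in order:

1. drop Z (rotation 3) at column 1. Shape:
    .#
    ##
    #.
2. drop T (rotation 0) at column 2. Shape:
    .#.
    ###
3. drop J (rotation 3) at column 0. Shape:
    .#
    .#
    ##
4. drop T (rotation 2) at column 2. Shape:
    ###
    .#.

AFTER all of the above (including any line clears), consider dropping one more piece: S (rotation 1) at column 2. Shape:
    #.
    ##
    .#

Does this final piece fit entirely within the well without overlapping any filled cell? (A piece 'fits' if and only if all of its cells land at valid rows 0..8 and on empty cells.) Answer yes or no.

Drop 1: Z rot3 at col 1 lands with bottom-row=0; cleared 0 line(s) (total 0); column heights now [0 2 3 0 0], max=3
Drop 2: T rot0 at col 2 lands with bottom-row=3; cleared 0 line(s) (total 0); column heights now [0 2 4 5 4], max=5
Drop 3: J rot3 at col 0 lands with bottom-row=2; cleared 0 line(s) (total 0); column heights now [3 5 4 5 4], max=5
Drop 4: T rot2 at col 2 lands with bottom-row=5; cleared 0 line(s) (total 0); column heights now [3 5 7 7 7], max=7
Test piece S rot1 at col 2 (width 2): heights before test = [3 5 7 7 7]; fits = False

Answer: no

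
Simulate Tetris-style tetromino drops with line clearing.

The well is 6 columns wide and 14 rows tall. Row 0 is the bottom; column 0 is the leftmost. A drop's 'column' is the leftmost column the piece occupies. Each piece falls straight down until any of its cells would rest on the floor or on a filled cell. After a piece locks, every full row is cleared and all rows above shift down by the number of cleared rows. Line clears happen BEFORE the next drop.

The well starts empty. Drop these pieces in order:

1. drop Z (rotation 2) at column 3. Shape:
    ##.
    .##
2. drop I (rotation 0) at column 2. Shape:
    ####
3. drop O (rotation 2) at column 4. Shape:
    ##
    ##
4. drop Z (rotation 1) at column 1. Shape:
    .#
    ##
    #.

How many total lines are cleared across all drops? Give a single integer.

Drop 1: Z rot2 at col 3 lands with bottom-row=0; cleared 0 line(s) (total 0); column heights now [0 0 0 2 2 1], max=2
Drop 2: I rot0 at col 2 lands with bottom-row=2; cleared 0 line(s) (total 0); column heights now [0 0 3 3 3 3], max=3
Drop 3: O rot2 at col 4 lands with bottom-row=3; cleared 0 line(s) (total 0); column heights now [0 0 3 3 5 5], max=5
Drop 4: Z rot1 at col 1 lands with bottom-row=2; cleared 0 line(s) (total 0); column heights now [0 4 5 3 5 5], max=5

Answer: 0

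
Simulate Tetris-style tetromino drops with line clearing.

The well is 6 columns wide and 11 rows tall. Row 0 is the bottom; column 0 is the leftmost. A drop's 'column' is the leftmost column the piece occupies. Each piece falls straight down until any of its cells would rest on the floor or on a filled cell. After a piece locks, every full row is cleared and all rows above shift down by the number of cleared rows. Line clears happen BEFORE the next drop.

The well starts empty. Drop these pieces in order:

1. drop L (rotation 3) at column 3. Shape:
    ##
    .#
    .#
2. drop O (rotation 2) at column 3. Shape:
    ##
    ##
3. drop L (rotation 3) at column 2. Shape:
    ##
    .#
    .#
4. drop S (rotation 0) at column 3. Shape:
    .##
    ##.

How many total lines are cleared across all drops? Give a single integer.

Answer: 0

Derivation:
Drop 1: L rot3 at col 3 lands with bottom-row=0; cleared 0 line(s) (total 0); column heights now [0 0 0 3 3 0], max=3
Drop 2: O rot2 at col 3 lands with bottom-row=3; cleared 0 line(s) (total 0); column heights now [0 0 0 5 5 0], max=5
Drop 3: L rot3 at col 2 lands with bottom-row=5; cleared 0 line(s) (total 0); column heights now [0 0 8 8 5 0], max=8
Drop 4: S rot0 at col 3 lands with bottom-row=8; cleared 0 line(s) (total 0); column heights now [0 0 8 9 10 10], max=10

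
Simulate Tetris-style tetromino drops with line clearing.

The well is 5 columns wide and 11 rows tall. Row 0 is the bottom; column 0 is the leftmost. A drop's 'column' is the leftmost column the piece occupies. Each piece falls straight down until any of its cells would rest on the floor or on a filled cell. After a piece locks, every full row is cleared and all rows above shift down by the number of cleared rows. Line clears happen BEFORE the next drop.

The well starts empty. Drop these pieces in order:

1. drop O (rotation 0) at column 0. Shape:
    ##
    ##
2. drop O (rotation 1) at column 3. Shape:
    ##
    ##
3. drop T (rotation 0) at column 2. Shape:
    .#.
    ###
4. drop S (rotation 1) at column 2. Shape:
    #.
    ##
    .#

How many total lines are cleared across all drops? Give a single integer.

Drop 1: O rot0 at col 0 lands with bottom-row=0; cleared 0 line(s) (total 0); column heights now [2 2 0 0 0], max=2
Drop 2: O rot1 at col 3 lands with bottom-row=0; cleared 0 line(s) (total 0); column heights now [2 2 0 2 2], max=2
Drop 3: T rot0 at col 2 lands with bottom-row=2; cleared 0 line(s) (total 0); column heights now [2 2 3 4 3], max=4
Drop 4: S rot1 at col 2 lands with bottom-row=4; cleared 0 line(s) (total 0); column heights now [2 2 7 6 3], max=7

Answer: 0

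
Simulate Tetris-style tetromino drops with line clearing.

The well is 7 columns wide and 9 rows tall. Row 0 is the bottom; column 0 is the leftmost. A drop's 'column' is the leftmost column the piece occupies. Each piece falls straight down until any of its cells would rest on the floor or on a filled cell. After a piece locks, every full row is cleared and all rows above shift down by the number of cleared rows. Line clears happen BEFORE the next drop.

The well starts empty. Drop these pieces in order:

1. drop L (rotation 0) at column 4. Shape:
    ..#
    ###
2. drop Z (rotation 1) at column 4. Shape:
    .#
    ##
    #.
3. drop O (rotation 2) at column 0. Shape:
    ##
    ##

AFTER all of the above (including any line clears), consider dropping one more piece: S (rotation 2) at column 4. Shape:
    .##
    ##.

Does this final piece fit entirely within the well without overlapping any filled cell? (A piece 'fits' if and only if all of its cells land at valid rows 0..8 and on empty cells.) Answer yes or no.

Answer: yes

Derivation:
Drop 1: L rot0 at col 4 lands with bottom-row=0; cleared 0 line(s) (total 0); column heights now [0 0 0 0 1 1 2], max=2
Drop 2: Z rot1 at col 4 lands with bottom-row=1; cleared 0 line(s) (total 0); column heights now [0 0 0 0 3 4 2], max=4
Drop 3: O rot2 at col 0 lands with bottom-row=0; cleared 0 line(s) (total 0); column heights now [2 2 0 0 3 4 2], max=4
Test piece S rot2 at col 4 (width 3): heights before test = [2 2 0 0 3 4 2]; fits = True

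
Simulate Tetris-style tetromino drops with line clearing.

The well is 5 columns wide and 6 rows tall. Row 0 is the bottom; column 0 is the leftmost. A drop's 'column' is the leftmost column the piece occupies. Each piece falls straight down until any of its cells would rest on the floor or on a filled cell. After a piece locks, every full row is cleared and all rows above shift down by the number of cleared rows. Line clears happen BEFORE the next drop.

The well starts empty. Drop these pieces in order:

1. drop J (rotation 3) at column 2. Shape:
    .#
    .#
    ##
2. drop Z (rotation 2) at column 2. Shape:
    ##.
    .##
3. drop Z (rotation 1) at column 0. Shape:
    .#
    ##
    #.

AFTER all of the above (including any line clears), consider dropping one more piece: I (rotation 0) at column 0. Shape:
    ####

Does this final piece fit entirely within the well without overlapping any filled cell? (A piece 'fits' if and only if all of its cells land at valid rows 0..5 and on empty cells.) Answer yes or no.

Answer: yes

Derivation:
Drop 1: J rot3 at col 2 lands with bottom-row=0; cleared 0 line(s) (total 0); column heights now [0 0 1 3 0], max=3
Drop 2: Z rot2 at col 2 lands with bottom-row=3; cleared 0 line(s) (total 0); column heights now [0 0 5 5 4], max=5
Drop 3: Z rot1 at col 0 lands with bottom-row=0; cleared 0 line(s) (total 0); column heights now [2 3 5 5 4], max=5
Test piece I rot0 at col 0 (width 4): heights before test = [2 3 5 5 4]; fits = True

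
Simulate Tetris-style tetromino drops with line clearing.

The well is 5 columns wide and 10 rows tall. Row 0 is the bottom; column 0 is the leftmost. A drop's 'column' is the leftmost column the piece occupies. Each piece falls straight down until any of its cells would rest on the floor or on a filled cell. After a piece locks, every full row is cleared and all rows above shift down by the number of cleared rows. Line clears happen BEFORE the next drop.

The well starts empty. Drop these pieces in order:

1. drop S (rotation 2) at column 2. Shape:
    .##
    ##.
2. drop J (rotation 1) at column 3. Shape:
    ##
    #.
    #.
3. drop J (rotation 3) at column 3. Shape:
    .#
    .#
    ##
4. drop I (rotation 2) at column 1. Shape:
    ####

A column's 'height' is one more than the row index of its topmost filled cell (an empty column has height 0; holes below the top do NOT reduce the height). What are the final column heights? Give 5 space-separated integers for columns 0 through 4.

Drop 1: S rot2 at col 2 lands with bottom-row=0; cleared 0 line(s) (total 0); column heights now [0 0 1 2 2], max=2
Drop 2: J rot1 at col 3 lands with bottom-row=2; cleared 0 line(s) (total 0); column heights now [0 0 1 5 5], max=5
Drop 3: J rot3 at col 3 lands with bottom-row=5; cleared 0 line(s) (total 0); column heights now [0 0 1 6 8], max=8
Drop 4: I rot2 at col 1 lands with bottom-row=8; cleared 0 line(s) (total 0); column heights now [0 9 9 9 9], max=9

Answer: 0 9 9 9 9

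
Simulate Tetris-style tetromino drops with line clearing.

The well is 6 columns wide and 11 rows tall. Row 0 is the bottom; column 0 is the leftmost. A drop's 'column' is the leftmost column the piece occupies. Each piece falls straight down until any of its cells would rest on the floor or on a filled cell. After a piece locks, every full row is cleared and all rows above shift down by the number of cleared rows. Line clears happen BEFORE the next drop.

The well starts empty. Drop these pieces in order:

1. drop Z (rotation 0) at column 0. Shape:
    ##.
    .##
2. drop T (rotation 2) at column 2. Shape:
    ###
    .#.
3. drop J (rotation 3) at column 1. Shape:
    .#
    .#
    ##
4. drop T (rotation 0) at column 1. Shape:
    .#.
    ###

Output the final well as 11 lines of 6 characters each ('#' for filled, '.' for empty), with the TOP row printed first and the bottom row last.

Drop 1: Z rot0 at col 0 lands with bottom-row=0; cleared 0 line(s) (total 0); column heights now [2 2 1 0 0 0], max=2
Drop 2: T rot2 at col 2 lands with bottom-row=0; cleared 0 line(s) (total 0); column heights now [2 2 2 2 2 0], max=2
Drop 3: J rot3 at col 1 lands with bottom-row=2; cleared 0 line(s) (total 0); column heights now [2 3 5 2 2 0], max=5
Drop 4: T rot0 at col 1 lands with bottom-row=5; cleared 0 line(s) (total 0); column heights now [2 6 7 6 2 0], max=7

Answer: ......
......
......
......
..#...
.###..
..#...
..#...
.##...
#####.
.###..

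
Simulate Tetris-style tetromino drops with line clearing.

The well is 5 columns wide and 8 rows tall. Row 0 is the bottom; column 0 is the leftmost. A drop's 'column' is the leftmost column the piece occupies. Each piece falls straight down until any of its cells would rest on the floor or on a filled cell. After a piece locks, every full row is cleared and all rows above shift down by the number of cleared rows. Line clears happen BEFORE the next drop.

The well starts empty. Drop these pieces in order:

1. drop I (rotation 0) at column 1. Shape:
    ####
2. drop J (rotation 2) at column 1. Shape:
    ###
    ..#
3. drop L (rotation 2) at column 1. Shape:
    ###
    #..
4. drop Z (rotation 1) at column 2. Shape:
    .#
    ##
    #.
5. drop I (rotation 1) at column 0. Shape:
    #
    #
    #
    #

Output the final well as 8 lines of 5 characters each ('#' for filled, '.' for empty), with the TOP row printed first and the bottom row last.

Drop 1: I rot0 at col 1 lands with bottom-row=0; cleared 0 line(s) (total 0); column heights now [0 1 1 1 1], max=1
Drop 2: J rot2 at col 1 lands with bottom-row=1; cleared 0 line(s) (total 0); column heights now [0 3 3 3 1], max=3
Drop 3: L rot2 at col 1 lands with bottom-row=3; cleared 0 line(s) (total 0); column heights now [0 5 5 5 1], max=5
Drop 4: Z rot1 at col 2 lands with bottom-row=5; cleared 0 line(s) (total 0); column heights now [0 5 7 8 1], max=8
Drop 5: I rot1 at col 0 lands with bottom-row=0; cleared 1 line(s) (total 1); column heights now [3 4 6 7 0], max=7

Answer: .....
...#.
..##.
..#..
.###.
##...
####.
#..#.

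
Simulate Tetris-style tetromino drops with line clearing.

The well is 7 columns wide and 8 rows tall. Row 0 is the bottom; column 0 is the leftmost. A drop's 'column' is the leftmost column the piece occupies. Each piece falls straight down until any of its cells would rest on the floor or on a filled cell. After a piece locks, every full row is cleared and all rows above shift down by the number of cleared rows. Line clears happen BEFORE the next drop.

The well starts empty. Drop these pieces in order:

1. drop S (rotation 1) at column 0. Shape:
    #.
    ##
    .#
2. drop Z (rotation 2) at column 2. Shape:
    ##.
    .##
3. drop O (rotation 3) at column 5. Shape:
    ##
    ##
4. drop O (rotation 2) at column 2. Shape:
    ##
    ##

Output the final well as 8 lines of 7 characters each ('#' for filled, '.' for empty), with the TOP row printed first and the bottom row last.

Drop 1: S rot1 at col 0 lands with bottom-row=0; cleared 0 line(s) (total 0); column heights now [3 2 0 0 0 0 0], max=3
Drop 2: Z rot2 at col 2 lands with bottom-row=0; cleared 0 line(s) (total 0); column heights now [3 2 2 2 1 0 0], max=3
Drop 3: O rot3 at col 5 lands with bottom-row=0; cleared 0 line(s) (total 0); column heights now [3 2 2 2 1 2 2], max=3
Drop 4: O rot2 at col 2 lands with bottom-row=2; cleared 0 line(s) (total 0); column heights now [3 2 4 4 1 2 2], max=4

Answer: .......
.......
.......
.......
..##...
#.##...
####.##
.#.####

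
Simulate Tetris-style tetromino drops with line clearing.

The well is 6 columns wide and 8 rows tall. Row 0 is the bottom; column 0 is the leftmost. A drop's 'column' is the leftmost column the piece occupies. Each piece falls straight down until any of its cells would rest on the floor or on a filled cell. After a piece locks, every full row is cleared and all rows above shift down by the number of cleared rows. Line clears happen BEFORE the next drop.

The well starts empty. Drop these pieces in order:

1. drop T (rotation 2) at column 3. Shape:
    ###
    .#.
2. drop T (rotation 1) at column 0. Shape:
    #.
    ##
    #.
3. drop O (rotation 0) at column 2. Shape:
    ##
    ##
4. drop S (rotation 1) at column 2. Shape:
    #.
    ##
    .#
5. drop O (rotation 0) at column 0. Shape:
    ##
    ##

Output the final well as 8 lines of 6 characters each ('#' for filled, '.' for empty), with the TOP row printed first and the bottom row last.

Answer: ......
..#...
..##..
##.#..
####..
#.##..
##.###
#...#.

Derivation:
Drop 1: T rot2 at col 3 lands with bottom-row=0; cleared 0 line(s) (total 0); column heights now [0 0 0 2 2 2], max=2
Drop 2: T rot1 at col 0 lands with bottom-row=0; cleared 0 line(s) (total 0); column heights now [3 2 0 2 2 2], max=3
Drop 3: O rot0 at col 2 lands with bottom-row=2; cleared 0 line(s) (total 0); column heights now [3 2 4 4 2 2], max=4
Drop 4: S rot1 at col 2 lands with bottom-row=4; cleared 0 line(s) (total 0); column heights now [3 2 7 6 2 2], max=7
Drop 5: O rot0 at col 0 lands with bottom-row=3; cleared 0 line(s) (total 0); column heights now [5 5 7 6 2 2], max=7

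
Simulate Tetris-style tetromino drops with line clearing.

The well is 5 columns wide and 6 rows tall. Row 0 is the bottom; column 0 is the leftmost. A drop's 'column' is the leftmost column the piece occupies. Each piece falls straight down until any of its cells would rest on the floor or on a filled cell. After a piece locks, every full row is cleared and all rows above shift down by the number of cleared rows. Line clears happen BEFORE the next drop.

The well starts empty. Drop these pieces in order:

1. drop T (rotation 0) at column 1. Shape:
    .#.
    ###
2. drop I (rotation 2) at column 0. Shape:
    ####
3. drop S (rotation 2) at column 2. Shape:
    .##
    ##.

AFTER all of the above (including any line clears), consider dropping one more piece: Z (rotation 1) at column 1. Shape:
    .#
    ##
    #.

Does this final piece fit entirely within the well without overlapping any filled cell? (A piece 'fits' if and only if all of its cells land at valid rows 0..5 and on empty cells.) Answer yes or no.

Drop 1: T rot0 at col 1 lands with bottom-row=0; cleared 0 line(s) (total 0); column heights now [0 1 2 1 0], max=2
Drop 2: I rot2 at col 0 lands with bottom-row=2; cleared 0 line(s) (total 0); column heights now [3 3 3 3 0], max=3
Drop 3: S rot2 at col 2 lands with bottom-row=3; cleared 0 line(s) (total 0); column heights now [3 3 4 5 5], max=5
Test piece Z rot1 at col 1 (width 2): heights before test = [3 3 4 5 5]; fits = True

Answer: yes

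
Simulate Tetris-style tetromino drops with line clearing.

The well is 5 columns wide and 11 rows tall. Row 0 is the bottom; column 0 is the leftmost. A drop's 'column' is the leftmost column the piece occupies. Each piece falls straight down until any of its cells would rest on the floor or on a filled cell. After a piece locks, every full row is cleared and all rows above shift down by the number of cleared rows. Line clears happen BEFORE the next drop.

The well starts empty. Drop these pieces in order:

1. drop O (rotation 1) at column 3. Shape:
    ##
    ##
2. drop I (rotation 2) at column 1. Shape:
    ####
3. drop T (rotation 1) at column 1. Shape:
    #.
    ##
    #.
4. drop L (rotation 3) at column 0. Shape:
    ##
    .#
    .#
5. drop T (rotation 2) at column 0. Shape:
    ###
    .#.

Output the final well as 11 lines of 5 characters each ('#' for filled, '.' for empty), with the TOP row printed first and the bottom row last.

Drop 1: O rot1 at col 3 lands with bottom-row=0; cleared 0 line(s) (total 0); column heights now [0 0 0 2 2], max=2
Drop 2: I rot2 at col 1 lands with bottom-row=2; cleared 0 line(s) (total 0); column heights now [0 3 3 3 3], max=3
Drop 3: T rot1 at col 1 lands with bottom-row=3; cleared 0 line(s) (total 0); column heights now [0 6 5 3 3], max=6
Drop 4: L rot3 at col 0 lands with bottom-row=6; cleared 0 line(s) (total 0); column heights now [9 9 5 3 3], max=9
Drop 5: T rot2 at col 0 lands with bottom-row=9; cleared 0 line(s) (total 0); column heights now [11 11 11 3 3], max=11

Answer: ###..
.#...
##...
.#...
.#...
.#...
.##..
.#...
.####
...##
...##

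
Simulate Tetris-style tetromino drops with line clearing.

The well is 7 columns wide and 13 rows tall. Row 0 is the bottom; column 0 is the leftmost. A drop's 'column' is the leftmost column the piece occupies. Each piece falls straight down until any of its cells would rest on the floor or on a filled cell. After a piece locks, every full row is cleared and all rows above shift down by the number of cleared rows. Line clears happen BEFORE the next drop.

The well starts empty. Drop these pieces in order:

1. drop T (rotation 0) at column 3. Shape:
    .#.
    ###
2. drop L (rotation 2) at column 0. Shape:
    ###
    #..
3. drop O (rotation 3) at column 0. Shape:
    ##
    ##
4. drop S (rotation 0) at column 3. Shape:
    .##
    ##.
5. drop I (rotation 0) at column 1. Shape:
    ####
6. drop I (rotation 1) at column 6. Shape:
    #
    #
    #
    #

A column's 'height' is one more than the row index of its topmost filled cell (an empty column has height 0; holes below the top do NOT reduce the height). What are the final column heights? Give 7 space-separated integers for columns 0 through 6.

Drop 1: T rot0 at col 3 lands with bottom-row=0; cleared 0 line(s) (total 0); column heights now [0 0 0 1 2 1 0], max=2
Drop 2: L rot2 at col 0 lands with bottom-row=0; cleared 0 line(s) (total 0); column heights now [2 2 2 1 2 1 0], max=2
Drop 3: O rot3 at col 0 lands with bottom-row=2; cleared 0 line(s) (total 0); column heights now [4 4 2 1 2 1 0], max=4
Drop 4: S rot0 at col 3 lands with bottom-row=2; cleared 0 line(s) (total 0); column heights now [4 4 2 3 4 4 0], max=4
Drop 5: I rot0 at col 1 lands with bottom-row=4; cleared 0 line(s) (total 0); column heights now [4 5 5 5 5 4 0], max=5
Drop 6: I rot1 at col 6 lands with bottom-row=0; cleared 0 line(s) (total 0); column heights now [4 5 5 5 5 4 4], max=5

Answer: 4 5 5 5 5 4 4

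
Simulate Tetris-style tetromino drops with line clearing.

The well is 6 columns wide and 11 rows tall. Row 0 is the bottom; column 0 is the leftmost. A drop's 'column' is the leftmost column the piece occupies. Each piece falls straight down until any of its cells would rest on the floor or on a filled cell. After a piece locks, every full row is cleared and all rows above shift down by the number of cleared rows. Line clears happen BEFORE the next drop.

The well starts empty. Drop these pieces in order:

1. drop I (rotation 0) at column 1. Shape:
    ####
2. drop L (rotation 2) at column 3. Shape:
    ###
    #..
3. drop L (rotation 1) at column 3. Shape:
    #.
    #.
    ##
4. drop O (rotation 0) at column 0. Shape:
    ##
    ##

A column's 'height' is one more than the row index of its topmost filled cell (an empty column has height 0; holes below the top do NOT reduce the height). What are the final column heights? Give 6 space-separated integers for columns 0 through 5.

Drop 1: I rot0 at col 1 lands with bottom-row=0; cleared 0 line(s) (total 0); column heights now [0 1 1 1 1 0], max=1
Drop 2: L rot2 at col 3 lands with bottom-row=1; cleared 0 line(s) (total 0); column heights now [0 1 1 3 3 3], max=3
Drop 3: L rot1 at col 3 lands with bottom-row=3; cleared 0 line(s) (total 0); column heights now [0 1 1 6 4 3], max=6
Drop 4: O rot0 at col 0 lands with bottom-row=1; cleared 0 line(s) (total 0); column heights now [3 3 1 6 4 3], max=6

Answer: 3 3 1 6 4 3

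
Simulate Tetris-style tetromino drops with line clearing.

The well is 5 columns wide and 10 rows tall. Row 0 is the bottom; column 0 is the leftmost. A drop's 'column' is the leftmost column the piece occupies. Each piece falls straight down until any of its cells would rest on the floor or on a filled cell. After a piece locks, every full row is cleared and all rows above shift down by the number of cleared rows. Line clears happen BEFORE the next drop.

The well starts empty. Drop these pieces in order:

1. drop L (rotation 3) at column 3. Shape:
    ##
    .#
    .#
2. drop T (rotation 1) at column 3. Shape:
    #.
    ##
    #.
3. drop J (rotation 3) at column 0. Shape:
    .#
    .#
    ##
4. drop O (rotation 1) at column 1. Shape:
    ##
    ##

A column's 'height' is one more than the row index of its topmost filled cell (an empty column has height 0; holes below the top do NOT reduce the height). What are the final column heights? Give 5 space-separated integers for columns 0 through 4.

Answer: 1 5 5 6 5

Derivation:
Drop 1: L rot3 at col 3 lands with bottom-row=0; cleared 0 line(s) (total 0); column heights now [0 0 0 3 3], max=3
Drop 2: T rot1 at col 3 lands with bottom-row=3; cleared 0 line(s) (total 0); column heights now [0 0 0 6 5], max=6
Drop 3: J rot3 at col 0 lands with bottom-row=0; cleared 0 line(s) (total 0); column heights now [1 3 0 6 5], max=6
Drop 4: O rot1 at col 1 lands with bottom-row=3; cleared 0 line(s) (total 0); column heights now [1 5 5 6 5], max=6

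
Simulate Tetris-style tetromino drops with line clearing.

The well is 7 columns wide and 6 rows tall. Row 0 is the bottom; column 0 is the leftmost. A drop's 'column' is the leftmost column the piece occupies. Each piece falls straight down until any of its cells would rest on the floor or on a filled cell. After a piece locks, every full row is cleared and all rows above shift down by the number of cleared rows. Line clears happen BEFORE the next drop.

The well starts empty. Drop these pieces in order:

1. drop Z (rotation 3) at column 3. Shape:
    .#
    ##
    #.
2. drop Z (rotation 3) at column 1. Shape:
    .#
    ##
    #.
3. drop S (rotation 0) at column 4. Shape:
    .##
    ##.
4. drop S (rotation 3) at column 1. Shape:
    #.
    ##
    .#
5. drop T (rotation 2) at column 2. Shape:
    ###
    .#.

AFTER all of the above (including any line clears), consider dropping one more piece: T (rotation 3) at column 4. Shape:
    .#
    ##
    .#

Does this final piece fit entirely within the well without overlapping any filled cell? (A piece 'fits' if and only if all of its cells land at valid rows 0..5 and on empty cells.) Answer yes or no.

Answer: no

Derivation:
Drop 1: Z rot3 at col 3 lands with bottom-row=0; cleared 0 line(s) (total 0); column heights now [0 0 0 2 3 0 0], max=3
Drop 2: Z rot3 at col 1 lands with bottom-row=0; cleared 0 line(s) (total 0); column heights now [0 2 3 2 3 0 0], max=3
Drop 3: S rot0 at col 4 lands with bottom-row=3; cleared 0 line(s) (total 0); column heights now [0 2 3 2 4 5 5], max=5
Drop 4: S rot3 at col 1 lands with bottom-row=3; cleared 0 line(s) (total 0); column heights now [0 6 5 2 4 5 5], max=6
Drop 5: T rot2 at col 2 lands with bottom-row=4; cleared 0 line(s) (total 0); column heights now [0 6 6 6 6 5 5], max=6
Test piece T rot3 at col 4 (width 2): heights before test = [0 6 6 6 6 5 5]; fits = False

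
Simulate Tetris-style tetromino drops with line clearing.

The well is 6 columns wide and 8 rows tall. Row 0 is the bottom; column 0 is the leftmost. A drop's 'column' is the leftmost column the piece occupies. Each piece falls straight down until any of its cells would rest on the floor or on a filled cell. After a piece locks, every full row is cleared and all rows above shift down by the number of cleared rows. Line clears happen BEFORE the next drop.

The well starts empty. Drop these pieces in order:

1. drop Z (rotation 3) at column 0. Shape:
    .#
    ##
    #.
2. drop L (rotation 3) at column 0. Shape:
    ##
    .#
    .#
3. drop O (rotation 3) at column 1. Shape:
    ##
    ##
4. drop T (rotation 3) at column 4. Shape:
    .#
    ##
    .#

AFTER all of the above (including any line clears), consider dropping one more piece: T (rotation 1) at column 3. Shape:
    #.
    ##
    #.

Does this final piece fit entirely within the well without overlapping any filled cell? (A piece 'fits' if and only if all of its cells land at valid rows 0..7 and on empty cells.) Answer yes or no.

Answer: yes

Derivation:
Drop 1: Z rot3 at col 0 lands with bottom-row=0; cleared 0 line(s) (total 0); column heights now [2 3 0 0 0 0], max=3
Drop 2: L rot3 at col 0 lands with bottom-row=3; cleared 0 line(s) (total 0); column heights now [6 6 0 0 0 0], max=6
Drop 3: O rot3 at col 1 lands with bottom-row=6; cleared 0 line(s) (total 0); column heights now [6 8 8 0 0 0], max=8
Drop 4: T rot3 at col 4 lands with bottom-row=0; cleared 0 line(s) (total 0); column heights now [6 8 8 0 2 3], max=8
Test piece T rot1 at col 3 (width 2): heights before test = [6 8 8 0 2 3]; fits = True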